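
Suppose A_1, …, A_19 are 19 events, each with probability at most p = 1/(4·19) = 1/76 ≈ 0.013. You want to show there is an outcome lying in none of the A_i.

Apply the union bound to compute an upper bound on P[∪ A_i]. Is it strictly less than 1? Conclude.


Union bound: P[∪_{i=1}^{19} A_i] ≤ Σ_i P[A_i] ≤ 19·p = 19·(1/76) = 1/4.
Numerically: 1/4 ≈ 0.250.
Is 1/4 < 1? YES.
Since P[∪ A_i] ≤ 1/4 < 1, the complement has P[∩ A_i^c] ≥ 1 − 1/4 = 3/4 > 0, so some outcome avoids every A_i.

19·p = 1/4 ≈ 0.250; existence CERTIFIED by the union bound.


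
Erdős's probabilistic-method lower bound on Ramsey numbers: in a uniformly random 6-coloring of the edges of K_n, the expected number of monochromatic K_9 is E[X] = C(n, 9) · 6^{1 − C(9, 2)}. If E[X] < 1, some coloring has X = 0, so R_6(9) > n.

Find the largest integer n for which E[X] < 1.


We need C(n, 9) · 6^{1 − 36} < 1, i.e. C(n, 9) < 6^{36 − 1} = 1719070799748422591028658176.
Check values of n near the boundary:
  n = 4404: C(4404, 9) = 1703375445537161676647015880; 1703375445537161676647015880 < 1719070799748422591028658176? YES
  n = 4405: C(4405, 9) = 1706862792900636302463627150; 1706862792900636302463627150 < 1719070799748422591028658176? YES
  n = 4406: C(4406, 9) = 1710356485221788389505285700; 1710356485221788389505285700 < 1719070799748422591028658176? YES
  n = 4407: C(4407, 9) = 1713856532599459170657070050; 1713856532599459170657070050 < 1719070799748422591028658176? YES
  n = 4408: C(4408, 9) = 1717362945146264156457459600; 1717362945146264156457459600 < 1719070799748422591028658176? YES
  n = 4409: C(4409, 9) = 1720875732988608787686577131; 1720875732988608787686577131 < 1719070799748422591028658176? NO
  n = 4410: C(4410, 9) = 1724394906266704102180823710; 1724394906266704102180823710 < 1719070799748422591028658176? NO
The largest n with C(n, 9) < 1719070799748422591028658176 is n = 4408 (where E[X] = 35778394690547169926197075/35813974994758803979763712 ≈ 0.999). Hence R_6(9) > 4408, i.e. R_6(9) ≥ 4409.

Largest n = 4408; hence R_6(9) > 4408.


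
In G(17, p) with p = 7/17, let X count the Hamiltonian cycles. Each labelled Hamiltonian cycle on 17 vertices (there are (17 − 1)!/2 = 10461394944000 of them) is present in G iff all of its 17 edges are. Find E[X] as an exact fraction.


K_17 has (17 − 1)!/2 = 10461394944000 labelled Hamiltonian cycles.
For each such Hamiltonian cycle H, let X_H = 1 if all 17 edges of H are present in G. Then P[X_H = 1] = p^{17} = (7/17)^{17} = 232630513987207/827240261886336764177.
Summing the indicators: E[X] = Σ_H E[X_H] = 10461394944000 · p^{17} = 10461394944000 · 232630513987207/827240261886336764177 = 2433639682845888590481408000/827240261886336764177.
Numerically: E[X] ≈ 2.94188e+06.

E[X] = 10461394944000 · (7/17)^{17} = 2433639682845888590481408000/827240261886336764177 ≈ 2.94188e+06.


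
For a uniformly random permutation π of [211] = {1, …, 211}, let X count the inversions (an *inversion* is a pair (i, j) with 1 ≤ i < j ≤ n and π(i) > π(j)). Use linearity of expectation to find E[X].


Write X = Σ X_I over the C(211, 2) = 22155 pairs i < j, with X_I the indicator of one inversion.
There are 22155 indicators.
For each fixed pair i < j, the values π(i) and π(j) are two distinct elements of {1, …, 211} in uniformly random order; by symmetry P[π(i) > π(j)] = 1/2.
By linearity: E[X] = 22155 · (1/2) = C(211, 2) · (1/2) = 22155/2 = 22155/2 ≈ 11077.500.

E[X] = 22155/2 = 11077.500.


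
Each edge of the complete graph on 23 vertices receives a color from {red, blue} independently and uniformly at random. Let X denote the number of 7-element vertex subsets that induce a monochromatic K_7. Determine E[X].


Let X = Σ_S X_S over the C(23, 7) = 245157 subsets S of size 7, where X_S = 1 if the K_7 on S is monochromatic.
For a fixed S, the K_7 on S has C(7, 2) = 21 edges. P[all 21 edges red] = (1/2)^21, and likewise for blue, so P[monochromatic] = 2·(1/2)^21 = 2^{1 − 21} = 1/1048576.
Summing: E[X] = C(23, 7) · 2^{1 − 21} = 245157 · 1/1048576 = 245157/1048576.
Numerically: E[X] ≈ 0.234.

E[X] = C(23,7)·2^(1−C(7,2)) = 245157/1048576 ≈ 0.234.


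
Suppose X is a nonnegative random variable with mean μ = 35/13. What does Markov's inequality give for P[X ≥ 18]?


μ = E[X] = 35/13, a = 18.
Markov: P[X ≥ 18] ≤ μ/a = (35/13)/18 = 35/234.
Numerically: ≈ 0.149573.
(Since a = 18 > μ = 2.692308, the bound 35/234 is < 1 and informative.)

P[X ≥ 18] ≤ 35/234 ≈ 0.149573.


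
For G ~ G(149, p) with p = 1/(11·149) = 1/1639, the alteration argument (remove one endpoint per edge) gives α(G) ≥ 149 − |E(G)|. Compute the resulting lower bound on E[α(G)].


E[|E(G)|] = C(149, 2)·p = 11026 · (1/1639) = 74/11.
E[α(G)] ≥ n − E[|E(G)|] = 149 − 74/11 = 1565/11.
Numerically: ≈ 142.273.
(This is only a lower bound; the true E[α(G)] may be larger.)

E[α(G)] ≥ 1565/11 ≈ 142.273.


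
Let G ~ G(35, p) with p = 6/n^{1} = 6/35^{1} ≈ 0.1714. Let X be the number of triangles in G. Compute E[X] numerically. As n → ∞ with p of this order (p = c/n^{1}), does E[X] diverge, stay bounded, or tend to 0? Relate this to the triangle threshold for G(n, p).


Number of potential triangles: C(35, 3) = 6545.
Each occurs with probability p³ ≈ (0.1714)³ ≈ 5.037901e-03.
By linearity: E[X] = C(35, 3)·p³ ≈ 6545 · 5.037901e-03 ≈ 32.9731.
Here α = 1, so p = 6/n is exactly at the triangle threshold p ~ 1/n. Asymptotically E[X] → c³/6 = 6³/6 = 36 ≈ 36.0000, a bounded constant. In this regime the triangle count is asymptotically Poisson(c³/6).

E[X] ≈ 32.9731; in regime p = Θ(1/n^{1}) E[X] stays bounded (at the triangle threshold p ~ 1/n).


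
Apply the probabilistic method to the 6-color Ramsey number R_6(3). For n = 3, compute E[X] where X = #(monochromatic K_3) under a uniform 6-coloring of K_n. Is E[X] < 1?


E[X] = C(3, 3) · 6^{1 − 3} = 1 · 6^{−2} = 1/36.
As a reduced fraction: E[X] = 1/36 ≈ 0.0277778.
Is E[X] < 1? YES.
Since E[X] < 1, there exists a 6-coloring of K_{3} with no monochromatic K_3; hence R_6(3) > 3.

E[X] = 1/36 ≈ 0.0277778; E[X] < 1, so R_6(3) > 3.


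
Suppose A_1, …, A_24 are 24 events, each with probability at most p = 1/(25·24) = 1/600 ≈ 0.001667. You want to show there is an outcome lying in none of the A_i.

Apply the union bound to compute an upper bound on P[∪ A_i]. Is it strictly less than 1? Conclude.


Union bound: P[∪_{i=1}^{24} A_i] ≤ Σ_i P[A_i] ≤ 24·p = 24·(1/600) = 1/25.
Numerically: 1/25 ≈ 0.040000.
Is 1/25 < 1? YES.
Since P[∪ A_i] ≤ 1/25 < 1, the complement has P[∩ A_i^c] ≥ 1 − 1/25 = 24/25 > 0, so some outcome avoids every A_i.

24·p = 1/25 ≈ 0.040000; existence CERTIFIED by the union bound.


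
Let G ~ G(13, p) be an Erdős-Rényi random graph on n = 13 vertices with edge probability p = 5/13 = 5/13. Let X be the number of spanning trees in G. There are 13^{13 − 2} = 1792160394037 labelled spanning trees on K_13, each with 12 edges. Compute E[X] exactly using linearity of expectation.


K_13 has 13^{13 − 2} = 1792160394037 labelled spanning trees.
For each such spanning tree H, let X_H = 1 if all 12 edges of H are present in G. Then P[X_H = 1] = p^{12} = (5/13)^{12} = 244140625/23298085122481.
By linearity: E[X] = Σ_H E[X_H] = 1792160394037 · p^{12} = 1792160394037 · 244140625/23298085122481 = 244140625/13.
Numerically: E[X] ≈ 1.878e+07.

E[X] = 1792160394037 · (5/13)^{12} = 244140625/13 ≈ 1.878e+07.


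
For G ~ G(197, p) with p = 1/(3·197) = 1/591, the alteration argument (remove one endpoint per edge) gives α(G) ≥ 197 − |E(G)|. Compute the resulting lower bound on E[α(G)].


E[|E(G)|] = C(197, 2)·p = 19306 · (1/591) = 98/3.
E[α(G)] ≥ n − E[|E(G)|] = 197 − 98/3 = 493/3.
Numerically: ≈ 164.333333.
(This is only a lower bound; the true E[α(G)] may be larger.)

E[α(G)] ≥ 493/3 ≈ 164.333333.


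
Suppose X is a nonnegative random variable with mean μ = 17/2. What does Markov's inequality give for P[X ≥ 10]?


μ = E[X] = 17/2, a = 10.
Markov: P[X ≥ 10] ≤ μ/a = (17/2)/10 = 17/20.
Numerically: ≈ 0.850.
(Since a = 10 > μ = 8.500, the bound 17/20 is < 1 and informative.)

P[X ≥ 10] ≤ 17/20 ≈ 0.850.


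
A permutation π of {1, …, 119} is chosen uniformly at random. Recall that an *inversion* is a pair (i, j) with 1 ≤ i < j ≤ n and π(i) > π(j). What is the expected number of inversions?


Write X = Σ X_I over the C(119, 2) = 7021 pairs i < j, with X_I the indicator of one inversion.
There are 7021 indicators.
For each fixed pair i < j, the values π(i) and π(j) are two distinct elements of {1, …, 119} in uniformly random order; by symmetry P[π(i) > π(j)] = 1/2.
By linearity: E[X] = 7021 · (1/2) = C(119, 2) · (1/2) = 7021/2 = 7021/2 ≈ 3510.500000.

E[X] = 7021/2 = 3510.500000.


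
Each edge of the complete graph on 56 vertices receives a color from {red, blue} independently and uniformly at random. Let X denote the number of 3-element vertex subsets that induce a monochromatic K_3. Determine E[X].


Let X = Σ_S X_S over the C(56, 3) = 27720 subsets S of size 3, where X_S = 1 if the K_3 on S is monochromatic.
For a fixed S, the K_3 on S has C(3, 2) = 3 edges. P[all 3 edges red] = (1/2)^3, and likewise for blue, so P[monochromatic] = 2·(1/2)^3 = 2^{1 − 3} = 1/4.
By linearity of expectation: E[X] = C(56, 3) · 2^{1 − 3} = 27720 · 1/4 = 6930.
Numerically: E[X] ≈ 6930.000.

E[X] = C(56,3)·2^(1−C(3,2)) = 6930 ≈ 6930.000.


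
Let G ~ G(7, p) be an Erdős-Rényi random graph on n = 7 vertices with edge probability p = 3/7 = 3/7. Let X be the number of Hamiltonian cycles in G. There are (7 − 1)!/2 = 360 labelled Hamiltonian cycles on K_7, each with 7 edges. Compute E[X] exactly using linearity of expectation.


K_7 has (7 − 1)!/2 = 360 labelled Hamiltonian cycles.
For each such Hamiltonian cycle H, let X_H = 1 if all 7 edges of H are present in G. Then P[X_H = 1] = p^{7} = (3/7)^{7} = 2187/823543.
Summing the indicators: E[X] = Σ_H E[X_H] = 360 · p^{7} = 360 · 2187/823543 = 787320/823543.
Numerically: E[X] ≈ 0.956.

E[X] = 360 · (3/7)^{7} = 787320/823543 ≈ 0.956.


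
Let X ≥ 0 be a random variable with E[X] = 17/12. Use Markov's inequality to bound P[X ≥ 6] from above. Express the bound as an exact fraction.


μ = E[X] = 17/12, a = 6.
Markov: P[X ≥ 6] ≤ μ/a = (17/12)/6 = 17/72.
Numerically: ≈ 0.2361.
(Since a = 6 > μ = 1.4167, the bound 17/72 is < 1 and informative.)

P[X ≥ 6] ≤ 17/72 ≈ 0.2361.


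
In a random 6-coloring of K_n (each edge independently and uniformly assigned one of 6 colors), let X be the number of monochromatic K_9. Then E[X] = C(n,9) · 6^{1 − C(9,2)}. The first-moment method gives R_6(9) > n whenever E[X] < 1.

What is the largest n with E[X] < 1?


We need C(n, 9) · 6^{1 − 36} < 1, i.e. C(n, 9) < 6^{36 − 1} = 1719070799748422591028658176.
Check values of n near the boundary:
  n = 4405: C(4405, 9) = 1706862792900636302463627150; 1706862792900636302463627150 < 1719070799748422591028658176? YES
  n = 4406: C(4406, 9) = 1710356485221788389505285700; 1710356485221788389505285700 < 1719070799748422591028658176? YES
  n = 4407: C(4407, 9) = 1713856532599459170657070050; 1713856532599459170657070050 < 1719070799748422591028658176? YES
  n = 4408: C(4408, 9) = 1717362945146264156457459600; 1717362945146264156457459600 < 1719070799748422591028658176? YES
  n = 4409: C(4409, 9) = 1720875732988608787686577131; 1720875732988608787686577131 < 1719070799748422591028658176? NO
  n = 4410: C(4410, 9) = 1724394906266704102180823710; 1724394906266704102180823710 < 1719070799748422591028658176? NO
  n = 4411: C(4411, 9) = 1727920475134582415883601405; 1727920475134582415883601405 < 1719070799748422591028658176? NO
The largest n with C(n, 9) < 1719070799748422591028658176 is n = 4408 (where E[X] = 35778394690547169926197075/35813974994758803979763712 ≈ 0.999007). Hence R_6(9) > 4408, i.e. R_6(9) ≥ 4409.

Largest n = 4408; hence R_6(9) > 4408.


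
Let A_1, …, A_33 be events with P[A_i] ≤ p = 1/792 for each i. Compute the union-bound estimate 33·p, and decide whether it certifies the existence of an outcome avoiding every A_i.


Union bound: P[∪_{i=1}^{33} A_i] ≤ Σ_i P[A_i] ≤ 33·p = 33·(1/792) = 1/24.
Numerically: 1/24 ≈ 0.042.
Is 1/24 < 1? YES.
Since P[∪ A_i] ≤ 1/24 < 1, the complement has P[∩ A_i^c] ≥ 1 − 1/24 = 23/24 > 0, so some outcome avoids every A_i.

33·p = 1/24 ≈ 0.042; existence CERTIFIED by the union bound.


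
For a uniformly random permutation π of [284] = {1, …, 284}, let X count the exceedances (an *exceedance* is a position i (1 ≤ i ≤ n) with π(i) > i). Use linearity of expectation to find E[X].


Write X = Σ_{i=1}^{284} X_i, where X_i = 1_{π(i) > i}.
For each fixed i, π(i) is uniform over {1, …, 284} (marginal of a uniform permutation), so P[π(i) > i] = (n − i)/n. Summing: Σ_{i=1}^{284} (n − i)/n = (0 + 1 + … + 283)/284 = 284(284 − 1)/(2·284) = (284 − 1)/2.
Hence E[X] = Σ_{i=1}^{284} (284 − i)/284 = 283/2 ≈ 141.500.

E[X] = 283/2 = 141.500.


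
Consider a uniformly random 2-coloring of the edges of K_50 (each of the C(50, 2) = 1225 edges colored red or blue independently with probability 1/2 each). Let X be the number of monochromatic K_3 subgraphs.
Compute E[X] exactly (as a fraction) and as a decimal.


Let X = Σ_S X_S over the C(50, 3) = 19600 subsets S of size 3, where X_S = 1 if the K_3 on S is monochromatic.
For a fixed S, the K_3 on S has C(3, 2) = 3 edges. P[all 3 edges red] = (1/2)^3, and likewise for blue, so P[monochromatic] = 2·(1/2)^3 = 2^{1 − 3} = 1/4.
By linearity: E[X] = C(50, 3) · 2^{1 − 3} = 19600 · 1/4 = 4900.
Numerically: E[X] ≈ 4900.0000.

E[X] = C(50,3)·2^(1−C(3,2)) = 4900 ≈ 4900.0000.


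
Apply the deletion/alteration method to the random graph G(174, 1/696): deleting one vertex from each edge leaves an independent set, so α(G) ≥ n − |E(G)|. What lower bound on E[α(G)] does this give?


E[|E(G)|] = C(174, 2)·p = 15051 · (1/696) = 173/8.
E[α(G)] ≥ n − E[|E(G)|] = 174 − 173/8 = 1219/8.
Numerically: ≈ 152.37500.
(This is only a lower bound; the true E[α(G)] may be larger.)

E[α(G)] ≥ 1219/8 ≈ 152.37500.


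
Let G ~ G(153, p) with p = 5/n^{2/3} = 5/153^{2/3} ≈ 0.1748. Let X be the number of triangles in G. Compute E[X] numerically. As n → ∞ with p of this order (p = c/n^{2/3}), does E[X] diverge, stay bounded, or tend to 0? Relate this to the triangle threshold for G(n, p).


Number of potential triangles: C(153, 3) = 585276.
Each occurs with probability p³ ≈ (0.1748)³ ≈ 5.339827e-03.
By linearity: E[X] = C(153, 3)·p³ ≈ 585276 · 5.339827e-03 ≈ 3125.2723.
Since α = 2/3 < 1, p = c/n^{2/3} ≫ 1/n is above the triangle threshold p ~ 1/n. Asymptotically E[X] ~ (c³/6)·n^{3(1−α)} = (5³/6)·n^{1} → ∞; triangles are abundant w.h.p.

E[X] ≈ 3125.2723; in regime p = Θ(1/n^{2/3}) E[X] diverges (above the triangle threshold p ~ 1/n).


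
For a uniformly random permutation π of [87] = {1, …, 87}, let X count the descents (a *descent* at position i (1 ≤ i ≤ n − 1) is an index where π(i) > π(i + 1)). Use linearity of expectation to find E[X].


Write X = Σ X_I over i = 1, …, 86, with X_I the indicator of one descent.
There are 86 indicators.
For each fixed i, the pair (π(i), π(i+1)) is a uniformly random ordered pair of distinct values from {1, …, 87}; by symmetry P[π(i) > π(i+1)] = 1/2.
By linearity: E[X] = 86 · (1/2) = (87 − 1) · (1/2) = 43 ≈ 43.000000.

E[X] = 43 = 43.000000.


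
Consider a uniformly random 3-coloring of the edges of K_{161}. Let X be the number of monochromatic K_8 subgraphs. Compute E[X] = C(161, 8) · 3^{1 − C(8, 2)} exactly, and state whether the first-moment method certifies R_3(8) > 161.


E[X] = C(161, 8) · 3^{1 − 28} = 9383313279340 · 3^{−27} = 9383313279340/7625597484987.
As a reduced fraction: E[X] = 9383313279340/7625597484987 ≈ 1.2305020.
Is E[X] < 1? NO.
Since E[X] ≥ 1, the first-moment bound is inconclusive at n = 161; it does NOT by itself certify R_3(8) > 161.

E[X] = 9383313279340/7625597484987 ≈ 1.2305020; E[X] ≥ 1; first-moment method inconclusive here.


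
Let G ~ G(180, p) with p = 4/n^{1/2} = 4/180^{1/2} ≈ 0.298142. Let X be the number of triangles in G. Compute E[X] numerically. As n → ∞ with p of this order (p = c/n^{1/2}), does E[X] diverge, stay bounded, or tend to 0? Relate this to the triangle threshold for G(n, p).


Number of potential triangles: C(180, 3) = 955860.
Each occurs with probability p³ ≈ (0.298142)³ ≈ 2.65015464e-02.
By linearity: E[X] = C(180, 3)·p³ ≈ 955860 · 2.65015464e-02 ≈ 25331.768142.
Since α = 1/2 < 1, p = c/n^{1/2} ≫ 1/n is above the triangle threshold p ~ 1/n. Asymptotically E[X] ~ (c³/6)·n^{3(1−α)} = (4³/6)·n^{1.5} → ∞; triangles are abundant w.h.p.

E[X] ≈ 25331.768142; in regime p = Θ(1/n^{1/2}) E[X] diverges (above the triangle threshold p ~ 1/n).


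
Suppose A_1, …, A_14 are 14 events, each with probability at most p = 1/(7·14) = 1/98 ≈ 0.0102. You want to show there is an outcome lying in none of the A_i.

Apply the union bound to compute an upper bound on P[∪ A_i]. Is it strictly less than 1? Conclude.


Union bound: P[∪_{i=1}^{14} A_i] ≤ Σ_i P[A_i] ≤ 14·p = 14·(1/98) = 1/7.
Numerically: 1/7 ≈ 0.1429.
Is 1/7 < 1? YES.
Since P[∪ A_i] ≤ 1/7 < 1, the complement has P[∩ A_i^c] ≥ 1 − 1/7 = 6/7 > 0, so some outcome avoids every A_i.

14·p = 1/7 ≈ 0.1429; existence CERTIFIED by the union bound.


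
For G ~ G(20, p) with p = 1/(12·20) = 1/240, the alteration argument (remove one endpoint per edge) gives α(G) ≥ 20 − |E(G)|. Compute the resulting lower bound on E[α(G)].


E[|E(G)|] = C(20, 2)·p = 190 · (1/240) = 19/24.
E[α(G)] ≥ n − E[|E(G)|] = 20 − 19/24 = 461/24.
Numerically: ≈ 19.208.
(This is only a lower bound; the true E[α(G)] may be larger.)

E[α(G)] ≥ 461/24 ≈ 19.208.


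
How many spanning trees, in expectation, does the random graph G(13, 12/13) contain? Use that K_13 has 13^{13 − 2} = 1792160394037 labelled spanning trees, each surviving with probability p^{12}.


K_13 has 13^{13 − 2} = 1792160394037 labelled spanning trees.
For each such spanning tree H, let X_H = 1 if all 12 edges of H are present in G. Then P[X_H = 1] = p^{12} = (12/13)^{12} = 8916100448256/23298085122481.
By linearity: E[X] = Σ_H E[X_H] = 1792160394037 · p^{12} = 1792160394037 · 8916100448256/23298085122481 = 8916100448256/13.
Numerically: E[X] ≈ 6.8585e+11.

E[X] = 1792160394037 · (12/13)^{12} = 8916100448256/13 ≈ 6.8585e+11.


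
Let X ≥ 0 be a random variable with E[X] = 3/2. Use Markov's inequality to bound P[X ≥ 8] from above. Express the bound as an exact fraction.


μ = E[X] = 3/2, a = 8.
Markov: P[X ≥ 8] ≤ μ/a = (3/2)/8 = 3/16.
Numerically: ≈ 0.1875.
(Since a = 8 > μ = 1.5000, the bound 3/16 is < 1 and informative.)

P[X ≥ 8] ≤ 3/16 ≈ 0.1875.


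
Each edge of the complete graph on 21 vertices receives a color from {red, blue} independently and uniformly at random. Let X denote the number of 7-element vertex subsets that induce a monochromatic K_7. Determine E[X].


Let X = Σ_S X_S over the C(21, 7) = 116280 subsets S of size 7, where X_S = 1 if the K_7 on S is monochromatic.
For a fixed S, the K_7 on S has C(7, 2) = 21 edges. P[all 21 edges red] = (1/2)^21, and likewise for blue, so P[monochromatic] = 2·(1/2)^21 = 2^{1 − 21} = 1/1048576.
By linearity of expectation: E[X] = C(21, 7) · 2^{1 − 21} = 116280 · 1/1048576 = 14535/131072.
Numerically: E[X] ≈ 0.1109.

E[X] = C(21,7)·2^(1−C(7,2)) = 14535/131072 ≈ 0.1109.


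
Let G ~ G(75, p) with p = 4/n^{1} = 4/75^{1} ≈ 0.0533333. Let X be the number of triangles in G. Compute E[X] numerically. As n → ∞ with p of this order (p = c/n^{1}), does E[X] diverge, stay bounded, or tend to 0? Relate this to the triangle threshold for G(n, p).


Number of potential triangles: C(75, 3) = 67525.
Each occurs with probability p³ ≈ (0.0533333)³ ≈ 1.51703704e-04.
By linearity: E[X] = C(75, 3)·p³ ≈ 67525 · 1.51703704e-04 ≈ 10.243793.
Here α = 1, so p = 4/n is exactly at the triangle threshold p ~ 1/n. Asymptotically E[X] → c³/6 = 4³/6 = 32/3 ≈ 10.666667, a bounded constant. In this regime the triangle count is asymptotically Poisson(c³/6).

E[X] ≈ 10.243793; in regime p = Θ(1/n^{1}) E[X] stays bounded (at the triangle threshold p ~ 1/n).


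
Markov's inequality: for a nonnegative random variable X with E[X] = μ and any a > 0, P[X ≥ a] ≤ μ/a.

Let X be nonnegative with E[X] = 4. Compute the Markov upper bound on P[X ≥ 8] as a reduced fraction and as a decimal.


μ = E[X] = 4, a = 8.
Markov: P[X ≥ 8] ≤ μ/a = (4)/8 = 1/2.
Numerically: ≈ 0.500.
(Since a = 8 > μ = 4.000, the bound 1/2 is < 1 and informative.)

P[X ≥ 8] ≤ 1/2 ≈ 0.500.


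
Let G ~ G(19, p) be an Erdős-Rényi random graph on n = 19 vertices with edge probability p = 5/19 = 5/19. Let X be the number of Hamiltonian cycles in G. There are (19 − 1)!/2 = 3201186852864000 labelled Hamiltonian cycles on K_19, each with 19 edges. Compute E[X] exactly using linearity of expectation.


K_19 has (19 − 1)!/2 = 3201186852864000 labelled Hamiltonian cycles.
For each such Hamiltonian cycle H, let X_H = 1 if all 19 edges of H are present in G. Then P[X_H = 1] = p^{19} = (5/19)^{19} = 19073486328125/1978419655660313589123979.
Summing the indicators: E[X] = Σ_H E[X_H] = 3201186852864000 · p^{19} = 3201186852864000 · 19073486328125/1978419655660313589123979 = 61057793671875000000000000000/1978419655660313589123979.
Numerically: E[X] ≈ 30862.

E[X] = 3201186852864000 · (5/19)^{19} = 61057793671875000000000000000/1978419655660313589123979 ≈ 30862.


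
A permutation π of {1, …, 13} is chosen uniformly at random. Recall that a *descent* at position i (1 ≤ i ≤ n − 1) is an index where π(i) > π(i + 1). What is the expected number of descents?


Write X = Σ X_I over i = 1, …, 12, with X_I the indicator of one descent.
There are 12 indicators.
For each fixed i, the pair (π(i), π(i+1)) is a uniformly random ordered pair of distinct values from {1, …, 13}; by symmetry P[π(i) > π(i+1)] = 1/2.
By linearity: E[X] = 12 · (1/2) = (13 − 1) · (1/2) = 6 ≈ 6.00000.

E[X] = 6 = 6.00000.


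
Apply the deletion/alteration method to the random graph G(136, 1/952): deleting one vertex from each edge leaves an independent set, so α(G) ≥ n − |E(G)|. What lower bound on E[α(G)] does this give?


E[|E(G)|] = C(136, 2)·p = 9180 · (1/952) = 135/14.
E[α(G)] ≥ n − E[|E(G)|] = 136 − 135/14 = 1769/14.
Numerically: ≈ 126.357.
(This is only a lower bound; the true E[α(G)] may be larger.)

E[α(G)] ≥ 1769/14 ≈ 126.357.


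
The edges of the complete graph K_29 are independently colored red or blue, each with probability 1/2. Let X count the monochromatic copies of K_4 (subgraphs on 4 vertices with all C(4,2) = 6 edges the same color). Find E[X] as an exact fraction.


Let X = Σ_S X_S over the C(29, 4) = 23751 subsets S of size 4, where X_S = 1 if the K_4 on S is monochromatic.
For a fixed S, the K_4 on S has C(4, 2) = 6 edges. P[all 6 edges red] = (1/2)^6, and likewise for blue, so P[monochromatic] = 2·(1/2)^6 = 2^{1 − 6} = 1/32.
By linearity of expectation: E[X] = C(29, 4) · 2^{1 − 6} = 23751 · 1/32 = 23751/32.
Numerically: E[X] ≈ 742.21875.

E[X] = C(29,4)·2^(1−C(4,2)) = 23751/32 ≈ 742.21875.


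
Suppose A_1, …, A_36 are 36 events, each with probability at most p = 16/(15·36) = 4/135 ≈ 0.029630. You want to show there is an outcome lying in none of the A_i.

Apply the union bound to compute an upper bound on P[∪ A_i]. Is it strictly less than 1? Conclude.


Union bound: P[∪_{i=1}^{36} A_i] ≤ Σ_i P[A_i] ≤ 36·p = 36·(4/135) = 16/15.
Numerically: 16/15 ≈ 1.066667.
Is 16/15 < 1? NO.
Since the bound 16/15 is ≥ 1, the union bound is uninformative here; it does NOT by itself certify existence.

36·p = 16/15 ≈ 1.066667; existence NOT certified by the union bound.


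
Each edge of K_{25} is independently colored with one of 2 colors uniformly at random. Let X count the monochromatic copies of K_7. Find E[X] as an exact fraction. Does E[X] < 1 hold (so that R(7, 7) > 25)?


E[X] = C(25, 7) · 2^{1 − 21} = 480700 · 2^{−20} = 480700/1048576.
As a reduced fraction: E[X] = 120175/262144 ≈ 0.4584312.
Is E[X] < 1? YES.
Since E[X] < 1, there exists a 2-coloring of K_{25} with no monochromatic K_7; hence R(7, 7) > 25.

E[X] = 120175/262144 ≈ 0.4584312; E[X] < 1, so R(7, 7) > 25.


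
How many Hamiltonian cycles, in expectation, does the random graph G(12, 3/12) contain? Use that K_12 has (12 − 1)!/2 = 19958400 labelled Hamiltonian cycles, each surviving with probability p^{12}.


K_12 has (12 − 1)!/2 = 19958400 labelled Hamiltonian cycles.
For each such Hamiltonian cycle H, let X_H = 1 if all 12 edges of H are present in G. Then P[X_H = 1] = p^{12} = (1/4)^{12} = 1/16777216.
By linearity: E[X] = Σ_H E[X_H] = 19958400 · p^{12} = 19958400 · 1/16777216 = 155925/131072.
Numerically: E[X] ≈ 1.1896.

E[X] = 19958400 · (1/4)^{12} = 155925/131072 ≈ 1.1896.


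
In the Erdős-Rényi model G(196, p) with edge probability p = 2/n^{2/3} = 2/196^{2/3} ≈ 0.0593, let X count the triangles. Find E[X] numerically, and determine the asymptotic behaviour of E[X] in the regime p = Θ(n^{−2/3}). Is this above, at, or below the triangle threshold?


Number of potential triangles: C(196, 3) = 1235780.
Each occurs with probability p³ ≈ (0.0593)³ ≈ 2.08247e-04.
By linearity: E[X] = C(196, 3)·p³ ≈ 1235780 · 2.08247e-04 ≈ 257.347.
Since α = 2/3 < 1, p = c/n^{2/3} ≫ 1/n is above the triangle threshold p ~ 1/n. Asymptotically E[X] ~ (c³/6)·n^{3(1−α)} = (2³/6)·n^{1} → ∞; triangles are abundant w.h.p.

E[X] ≈ 257.347; in regime p = Θ(1/n^{2/3}) E[X] diverges (above the triangle threshold p ~ 1/n).


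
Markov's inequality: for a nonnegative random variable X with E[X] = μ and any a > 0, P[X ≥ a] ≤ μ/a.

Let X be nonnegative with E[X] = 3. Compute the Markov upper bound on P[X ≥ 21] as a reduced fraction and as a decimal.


μ = E[X] = 3, a = 21.
Markov: P[X ≥ 21] ≤ μ/a = (3)/21 = 1/7.
Numerically: ≈ 0.143.
(Since a = 21 > μ = 3.000, the bound 1/7 is < 1 and informative.)

P[X ≥ 21] ≤ 1/7 ≈ 0.143.


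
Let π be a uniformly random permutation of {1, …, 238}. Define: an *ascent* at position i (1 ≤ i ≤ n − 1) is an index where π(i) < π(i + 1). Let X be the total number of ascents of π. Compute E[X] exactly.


Write X = Σ X_I over i = 1, …, 237, with X_I the indicator of one ascent.
There are 237 indicators.
For each fixed i, the pair (π(i), π(i+1)) is a uniformly random ordered pair of distinct values from {1, …, 238}; by symmetry P[π(i) < π(i+1)] = 1/2.
By linearity: E[X] = 237 · (1/2) = (238 − 1) · (1/2) = 237/2 ≈ 118.50000.

E[X] = 237/2 = 118.50000.


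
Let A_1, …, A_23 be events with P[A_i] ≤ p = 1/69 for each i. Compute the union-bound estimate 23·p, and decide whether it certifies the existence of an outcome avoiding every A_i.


Union bound: P[∪_{i=1}^{23} A_i] ≤ Σ_i P[A_i] ≤ 23·p = 23·(1/69) = 1/3.
Numerically: 1/3 ≈ 0.333.
Is 1/3 < 1? YES.
Since P[∪ A_i] ≤ 1/3 < 1, the complement has P[∩ A_i^c] ≥ 1 − 1/3 = 2/3 > 0, so some outcome avoids every A_i.

23·p = 1/3 ≈ 0.333; existence CERTIFIED by the union bound.


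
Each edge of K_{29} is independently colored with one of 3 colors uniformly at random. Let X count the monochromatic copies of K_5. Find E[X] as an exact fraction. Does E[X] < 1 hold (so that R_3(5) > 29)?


E[X] = C(29, 5) · 3^{1 − 10} = 118755 · 3^{−9} = 118755/19683.
As a reduced fraction: E[X] = 13195/2187 ≈ 6.033.
Is E[X] < 1? NO.
Since E[X] ≥ 1, the first-moment bound is inconclusive at n = 29; it does NOT by itself certify R_3(5) > 29.

E[X] = 13195/2187 ≈ 6.033; E[X] ≥ 1; first-moment method inconclusive here.


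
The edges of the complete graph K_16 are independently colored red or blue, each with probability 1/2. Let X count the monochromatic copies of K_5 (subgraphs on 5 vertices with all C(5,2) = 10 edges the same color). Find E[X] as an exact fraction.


Let X = Σ_S X_S over the C(16, 5) = 4368 subsets S of size 5, where X_S = 1 if the K_5 on S is monochromatic.
For a fixed S, the K_5 on S has C(5, 2) = 10 edges. P[all 10 edges red] = (1/2)^10, and likewise for blue, so P[monochromatic] = 2·(1/2)^10 = 2^{1 − 10} = 1/512.
By linearity: E[X] = C(16, 5) · 2^{1 − 10} = 4368 · 1/512 = 273/32.
Numerically: E[X] ≈ 8.53125.

E[X] = C(16,5)·2^(1−C(5,2)) = 273/32 ≈ 8.53125.


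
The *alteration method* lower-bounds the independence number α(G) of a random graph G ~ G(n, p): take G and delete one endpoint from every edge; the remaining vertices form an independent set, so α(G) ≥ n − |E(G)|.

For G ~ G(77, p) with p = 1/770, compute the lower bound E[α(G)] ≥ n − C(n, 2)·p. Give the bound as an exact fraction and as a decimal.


E[|E(G)|] = C(77, 2)·p = 2926 · (1/770) = 19/5.
E[α(G)] ≥ n − E[|E(G)|] = 77 − 19/5 = 366/5.
Numerically: ≈ 73.20000.
(This is only a lower bound; the true E[α(G)] may be larger.)

E[α(G)] ≥ 366/5 ≈ 73.20000.


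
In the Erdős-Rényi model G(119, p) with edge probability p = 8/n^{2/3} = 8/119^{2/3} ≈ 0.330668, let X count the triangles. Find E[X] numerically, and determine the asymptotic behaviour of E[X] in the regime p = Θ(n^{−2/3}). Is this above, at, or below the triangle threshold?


Number of potential triangles: C(119, 3) = 273819.
Each occurs with probability p³ ≈ (0.330668)³ ≈ 3.61556387e-02.
By linearity: E[X] = C(119, 3)·p³ ≈ 273819 · 3.61556387e-02 ≈ 9900.100840.
Since α = 2/3 < 1, p = c/n^{2/3} ≫ 1/n is above the triangle threshold p ~ 1/n. Asymptotically E[X] ~ (c³/6)·n^{3(1−α)} = (8³/6)·n^{1} → ∞; triangles are abundant w.h.p.

E[X] ≈ 9900.100840; in regime p = Θ(1/n^{2/3}) E[X] diverges (above the triangle threshold p ~ 1/n).


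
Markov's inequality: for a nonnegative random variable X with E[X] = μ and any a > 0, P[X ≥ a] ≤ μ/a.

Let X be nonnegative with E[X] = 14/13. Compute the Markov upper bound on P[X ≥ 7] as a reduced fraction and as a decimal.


μ = E[X] = 14/13, a = 7.
Markov: P[X ≥ 7] ≤ μ/a = (14/13)/7 = 2/13.
Numerically: ≈ 0.153846.
(Since a = 7 > μ = 1.076923, the bound 2/13 is < 1 and informative.)

P[X ≥ 7] ≤ 2/13 ≈ 0.153846.


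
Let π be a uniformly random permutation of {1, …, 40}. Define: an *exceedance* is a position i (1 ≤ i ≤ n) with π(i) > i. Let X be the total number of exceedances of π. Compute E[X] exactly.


Write X = Σ_{i=1}^{40} X_i, where X_i = 1_{π(i) > i}.
For each fixed i, π(i) is uniform over {1, …, 40} (marginal of a uniform permutation), so P[π(i) > i] = (n − i)/n. Summing: Σ_{i=1}^{40} (n − i)/n = (0 + 1 + … + 39)/40 = 40(40 − 1)/(2·40) = (40 − 1)/2.
Hence E[X] = Σ_{i=1}^{40} (40 − i)/40 = 39/2 ≈ 19.500.

E[X] = 39/2 = 19.500.


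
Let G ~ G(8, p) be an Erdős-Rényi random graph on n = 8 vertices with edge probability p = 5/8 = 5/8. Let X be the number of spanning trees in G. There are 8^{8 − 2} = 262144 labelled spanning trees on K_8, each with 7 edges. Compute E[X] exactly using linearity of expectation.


K_8 has 8^{8 − 2} = 262144 labelled spanning trees.
For each such spanning tree H, let X_H = 1 if all 7 edges of H are present in G. Then P[X_H = 1] = p^{7} = (5/8)^{7} = 78125/2097152.
By linearity of expectation: E[X] = Σ_H E[X_H] = 262144 · p^{7} = 262144 · 78125/2097152 = 78125/8.
Numerically: E[X] ≈ 9765.62.

E[X] = 262144 · (5/8)^{7} = 78125/8 ≈ 9765.62.


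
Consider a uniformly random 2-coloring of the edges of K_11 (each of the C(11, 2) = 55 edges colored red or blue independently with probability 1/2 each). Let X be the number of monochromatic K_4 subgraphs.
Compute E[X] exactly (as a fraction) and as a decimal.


Let X = Σ_S X_S over the C(11, 4) = 330 subsets S of size 4, where X_S = 1 if the K_4 on S is monochromatic.
For a fixed S, the K_4 on S has C(4, 2) = 6 edges. P[all 6 edges red] = (1/2)^6, and likewise for blue, so P[monochromatic] = 2·(1/2)^6 = 2^{1 − 6} = 1/32.
Summing: E[X] = C(11, 4) · 2^{1 − 6} = 330 · 1/32 = 165/16.
Numerically: E[X] ≈ 10.312500.

E[X] = C(11,4)·2^(1−C(4,2)) = 165/16 ≈ 10.312500.


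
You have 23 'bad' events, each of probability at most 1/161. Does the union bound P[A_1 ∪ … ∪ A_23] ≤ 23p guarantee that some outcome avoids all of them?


Union bound: P[∪_{i=1}^{23} A_i] ≤ Σ_i P[A_i] ≤ 23·p = 23·(1/161) = 1/7.
Numerically: 1/7 ≈ 0.143.
Is 1/7 < 1? YES.
Since P[∪ A_i] ≤ 1/7 < 1, the complement has P[∩ A_i^c] ≥ 1 − 1/7 = 6/7 > 0, so some outcome avoids every A_i.

23·p = 1/7 ≈ 0.143; existence CERTIFIED by the union bound.


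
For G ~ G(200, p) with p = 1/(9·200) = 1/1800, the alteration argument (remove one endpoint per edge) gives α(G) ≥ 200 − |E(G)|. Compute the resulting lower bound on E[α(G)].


E[|E(G)|] = C(200, 2)·p = 19900 · (1/1800) = 199/18.
E[α(G)] ≥ n − E[|E(G)|] = 200 − 199/18 = 3401/18.
Numerically: ≈ 188.94444.
(This is only a lower bound; the true E[α(G)] may be larger.)

E[α(G)] ≥ 3401/18 ≈ 188.94444.


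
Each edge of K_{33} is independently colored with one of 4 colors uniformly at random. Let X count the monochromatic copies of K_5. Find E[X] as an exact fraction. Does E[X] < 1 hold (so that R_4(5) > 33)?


E[X] = C(33, 5) · 4^{1 − 10} = 237336 · 4^{−9} = 237336/262144.
As a reduced fraction: E[X] = 29667/32768 ≈ 0.905365.
Is E[X] < 1? YES.
Since E[X] < 1, there exists a 4-coloring of K_{33} with no monochromatic K_5; hence R_4(5) > 33.

E[X] = 29667/32768 ≈ 0.905365; E[X] < 1, so R_4(5) > 33.


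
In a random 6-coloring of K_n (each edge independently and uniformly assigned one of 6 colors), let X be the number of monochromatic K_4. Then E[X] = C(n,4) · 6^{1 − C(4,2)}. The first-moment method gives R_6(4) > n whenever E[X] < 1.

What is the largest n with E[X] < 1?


We need C(n, 4) · 6^{1 − 6} < 1, i.e. C(n, 4) < 6^{6 − 1} = 7776.
Check values of n near the boundary:
  n = 17: C(17, 4) = 2380; 2380 < 7776? YES
  n = 18: C(18, 4) = 3060; 3060 < 7776? YES
  n = 19: C(19, 4) = 3876; 3876 < 7776? YES
  n = 20: C(20, 4) = 4845; 4845 < 7776? YES
  n = 21: C(21, 4) = 5985; 5985 < 7776? YES
  n = 22: C(22, 4) = 7315; 7315 < 7776? YES
  n = 23: C(23, 4) = 8855; 8855 < 7776? NO
  n = 24: C(24, 4) = 10626; 10626 < 7776? NO
  n = 25: C(25, 4) = 12650; 12650 < 7776? NO
The largest n with C(n, 4) < 7776 is n = 22 (where E[X] = 7315/7776 ≈ 0.9407). Hence R_6(4) > 22, i.e. R_6(4) ≥ 23.

Largest n = 22; hence R_6(4) > 22.


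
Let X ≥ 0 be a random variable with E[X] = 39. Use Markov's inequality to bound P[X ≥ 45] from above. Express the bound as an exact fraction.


μ = E[X] = 39, a = 45.
Markov: P[X ≥ 45] ≤ μ/a = (39)/45 = 13/15.
Numerically: ≈ 0.867.
(Since a = 45 > μ = 39.000, the bound 13/15 is < 1 and informative.)

P[X ≥ 45] ≤ 13/15 ≈ 0.867.


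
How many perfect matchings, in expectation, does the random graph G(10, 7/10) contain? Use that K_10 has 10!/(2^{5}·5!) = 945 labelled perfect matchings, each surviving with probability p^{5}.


K_10 has 10!/(2^{5}·5!) = 945 labelled perfect matchings.
For each such perfect matching H, let X_H = 1 if all 5 edges of H are present in G. Then P[X_H = 1] = p^{5} = (7/10)^{5} = 16807/100000.
Summing the indicators: E[X] = Σ_H E[X_H] = 945 · p^{5} = 945 · 16807/100000 = 3176523/20000.
Numerically: E[X] ≈ 158.83.

E[X] = 945 · (7/10)^{5} = 3176523/20000 ≈ 158.83.


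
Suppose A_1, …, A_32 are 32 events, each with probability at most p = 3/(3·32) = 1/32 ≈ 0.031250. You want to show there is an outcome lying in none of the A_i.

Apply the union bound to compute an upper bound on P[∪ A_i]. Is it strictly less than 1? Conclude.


Union bound: P[∪_{i=1}^{32} A_i] ≤ Σ_i P[A_i] ≤ 32·p = 32·(1/32) = 1.
Numerically: 1 ≈ 1.000000.
Is 1 < 1? NO.
Since the bound 1 is ≥ 1, the union bound is uninformative here; it does NOT by itself certify existence.

32·p = 1 ≈ 1.000000; existence NOT certified by the union bound.


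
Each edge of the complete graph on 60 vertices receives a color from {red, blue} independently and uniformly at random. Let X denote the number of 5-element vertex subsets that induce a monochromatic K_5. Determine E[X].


Let X = Σ_S X_S over the C(60, 5) = 5461512 subsets S of size 5, where X_S = 1 if the K_5 on S is monochromatic.
For a fixed S, the K_5 on S has C(5, 2) = 10 edges. P[all 10 edges red] = (1/2)^10, and likewise for blue, so P[monochromatic] = 2·(1/2)^10 = 2^{1 − 10} = 1/512.
Summing: E[X] = C(60, 5) · 2^{1 − 10} = 5461512 · 1/512 = 682689/64.
Numerically: E[X] ≈ 10667.016.

E[X] = C(60,5)·2^(1−C(5,2)) = 682689/64 ≈ 10667.016.


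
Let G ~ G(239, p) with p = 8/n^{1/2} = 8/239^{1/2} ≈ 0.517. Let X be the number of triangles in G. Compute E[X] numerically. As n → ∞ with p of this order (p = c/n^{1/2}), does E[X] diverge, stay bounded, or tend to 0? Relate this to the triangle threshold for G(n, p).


Number of potential triangles: C(239, 3) = 2246839.
Each occurs with probability p³ ≈ (0.517)³ ≈ 1.38571e-01.
By linearity: E[X] = C(239, 3)·p³ ≈ 2246839 · 1.38571e-01 ≈ 311347.271.
Since α = 1/2 < 1, p = c/n^{1/2} ≫ 1/n is above the triangle threshold p ~ 1/n. Asymptotically E[X] ~ (c³/6)·n^{3(1−α)} = (8³/6)·n^{1.5} → ∞; triangles are abundant w.h.p.

E[X] ≈ 311347.271; in regime p = Θ(1/n^{1/2}) E[X] diverges (above the triangle threshold p ~ 1/n).


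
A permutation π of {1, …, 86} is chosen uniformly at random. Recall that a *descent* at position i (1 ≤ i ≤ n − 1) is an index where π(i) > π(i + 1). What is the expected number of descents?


Write X = Σ X_I over i = 1, …, 85, with X_I the indicator of one descent.
There are 85 indicators.
For each fixed i, the pair (π(i), π(i+1)) is a uniformly random ordered pair of distinct values from {1, …, 86}; by symmetry P[π(i) > π(i+1)] = 1/2.
By linearity: E[X] = 85 · (1/2) = (86 − 1) · (1/2) = 85/2 ≈ 42.50000.

E[X] = 85/2 = 42.50000.


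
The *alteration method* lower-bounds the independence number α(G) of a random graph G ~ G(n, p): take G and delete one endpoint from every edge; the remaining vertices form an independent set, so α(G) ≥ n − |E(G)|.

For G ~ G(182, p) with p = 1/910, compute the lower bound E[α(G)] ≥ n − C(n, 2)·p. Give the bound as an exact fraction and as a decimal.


E[|E(G)|] = C(182, 2)·p = 16471 · (1/910) = 181/10.
E[α(G)] ≥ n − E[|E(G)|] = 182 − 181/10 = 1639/10.
Numerically: ≈ 163.900.
(This is only a lower bound; the true E[α(G)] may be larger.)

E[α(G)] ≥ 1639/10 ≈ 163.900.


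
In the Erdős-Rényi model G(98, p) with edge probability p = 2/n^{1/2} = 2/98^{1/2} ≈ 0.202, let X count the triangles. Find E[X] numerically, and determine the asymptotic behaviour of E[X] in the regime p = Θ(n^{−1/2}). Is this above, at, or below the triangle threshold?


Number of potential triangles: C(98, 3) = 152096.
Each occurs with probability p³ ≈ (0.202)³ ≈ 8.24614e-03.
By linearity: E[X] = C(98, 3)·p³ ≈ 152096 · 8.24614e-03 ≈ 1254.205.
Since α = 1/2 < 1, p = c/n^{1/2} ≫ 1/n is above the triangle threshold p ~ 1/n. Asymptotically E[X] ~ (c³/6)·n^{3(1−α)} = (2³/6)·n^{1.5} → ∞; triangles are abundant w.h.p.

E[X] ≈ 1254.205; in regime p = Θ(1/n^{1/2}) E[X] diverges (above the triangle threshold p ~ 1/n).


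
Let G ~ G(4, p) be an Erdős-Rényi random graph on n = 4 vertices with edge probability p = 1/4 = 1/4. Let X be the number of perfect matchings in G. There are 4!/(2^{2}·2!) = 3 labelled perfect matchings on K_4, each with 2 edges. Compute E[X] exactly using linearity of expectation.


K_4 has 4!/(2^{2}·2!) = 3 labelled perfect matchings.
For each such perfect matching H, let X_H = 1 if all 2 edges of H are present in G. Then P[X_H = 1] = p^{2} = (1/4)^{2} = 1/16.
Summing the indicators: E[X] = Σ_H E[X_H] = 3 · p^{2} = 3 · 1/16 = 3/16.
Numerically: E[X] ≈ 0.1875.

E[X] = 3 · (1/4)^{2} = 3/16 ≈ 0.1875.
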